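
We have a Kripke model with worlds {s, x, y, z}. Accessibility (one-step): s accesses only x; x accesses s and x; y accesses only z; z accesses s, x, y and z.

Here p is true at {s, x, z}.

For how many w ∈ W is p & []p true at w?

2

s: p is T, []p is T. ✓
x: p is T, []p is T. ✓
y: p is F, []p is T. ✗
z: p is T, []p is F. ✗
Satisfying worlds: {s, x}.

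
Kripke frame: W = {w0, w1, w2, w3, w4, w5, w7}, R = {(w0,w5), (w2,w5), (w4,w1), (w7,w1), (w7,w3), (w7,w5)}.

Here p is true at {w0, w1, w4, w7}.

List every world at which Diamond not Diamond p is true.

w0: successors {w5}; not Diamond p there: w5:T. ✓
w1: no successors, so Diamond not Diamond p fails. ✗
w2: successors {w5}; not Diamond p there: w5:T. ✓
w3: no successors, so Diamond not Diamond p fails. ✗
w4: successors {w1}; not Diamond p there: w1:T. ✓
w5: no successors, so Diamond not Diamond p fails. ✗
w7: successors {w1, w3, w5}; not Diamond p there: w1:T, w3:T, w5:T. ✓

{w0, w2, w4, w7}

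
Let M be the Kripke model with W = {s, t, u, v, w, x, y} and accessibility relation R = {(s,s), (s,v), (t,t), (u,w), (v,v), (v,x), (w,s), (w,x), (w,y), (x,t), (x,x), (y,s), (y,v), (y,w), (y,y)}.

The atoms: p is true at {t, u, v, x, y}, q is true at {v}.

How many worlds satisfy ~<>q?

s: <>q is T. ✗
t: <>q is F. ✓
u: <>q is F. ✓
v: <>q is T. ✗
w: <>q is F. ✓
x: <>q is F. ✓
y: <>q is T. ✗
Satisfying worlds: {t, u, w, x}.

4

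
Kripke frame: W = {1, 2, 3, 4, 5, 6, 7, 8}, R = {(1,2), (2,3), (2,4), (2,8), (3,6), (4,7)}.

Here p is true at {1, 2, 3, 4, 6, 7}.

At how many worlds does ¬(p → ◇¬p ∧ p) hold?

5

1: p → ◇¬p ∧ p is F. ✓
2: p → ◇¬p ∧ p is T. ✗
3: p → ◇¬p ∧ p is F. ✓
4: p → ◇¬p ∧ p is F. ✓
5: p → ◇¬p ∧ p is T. ✗
6: p → ◇¬p ∧ p is F. ✓
7: p → ◇¬p ∧ p is F. ✓
8: p → ◇¬p ∧ p is T. ✗
Satisfying worlds: {1, 3, 4, 6, 7}.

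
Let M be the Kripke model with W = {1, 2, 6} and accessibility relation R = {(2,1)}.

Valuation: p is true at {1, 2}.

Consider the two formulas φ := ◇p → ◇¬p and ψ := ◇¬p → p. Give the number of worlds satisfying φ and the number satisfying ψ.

For ◇p → ◇¬p:
1: ◇p is F, ◇¬p is F. ✓
2: ◇p is T, ◇¬p is F. ✗
6: ◇p is F, ◇¬p is F. ✓
— 2 worlds.
For ◇¬p → p:
1: ◇¬p is F, p is T. ✓
2: ◇¬p is F, p is T. ✓
6: ◇¬p is F, p is F. ✓
— 3 worlds.

2 and 3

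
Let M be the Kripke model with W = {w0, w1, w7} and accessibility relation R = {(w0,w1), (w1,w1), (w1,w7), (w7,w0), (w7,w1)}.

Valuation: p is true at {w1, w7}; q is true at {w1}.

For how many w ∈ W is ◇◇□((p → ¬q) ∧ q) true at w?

w0: successors {w1}; ◇□((p → ¬q) ∧ q) there: w1:F. ✗
w1: successors {w1, w7}; ◇□((p → ¬q) ∧ q) there: w1:F, w7:F. ✗
w7: successors {w0, w1}; ◇□((p → ¬q) ∧ q) there: w0:F, w1:F. ✗
Satisfying worlds: ∅.

0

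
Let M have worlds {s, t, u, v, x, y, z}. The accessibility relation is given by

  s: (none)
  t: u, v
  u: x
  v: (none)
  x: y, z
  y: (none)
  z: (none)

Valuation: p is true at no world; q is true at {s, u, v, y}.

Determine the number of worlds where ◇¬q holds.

s: no successors, so ◇¬q fails. ✗
t: successors {u, v}; ¬q there: u:F, v:F. ✗
u: successors {x}; ¬q there: x:T. ✓
v: no successors, so ◇¬q fails. ✗
x: successors {y, z}; ¬q there: y:F, z:T. ✓
y: no successors, so ◇¬q fails. ✗
z: no successors, so ◇¬q fails. ✗
Satisfying worlds: {u, x}.

2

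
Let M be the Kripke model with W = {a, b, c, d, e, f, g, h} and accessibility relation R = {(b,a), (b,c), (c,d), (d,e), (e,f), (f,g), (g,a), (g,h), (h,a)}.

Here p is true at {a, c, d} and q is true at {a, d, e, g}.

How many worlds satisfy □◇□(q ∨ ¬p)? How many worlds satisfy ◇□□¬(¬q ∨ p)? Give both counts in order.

5 and 4

For □◇□(q ∨ ¬p):
a: no successors, so □◇□(q ∨ ¬p) holds vacuously. ✓
b: successors {a, c}; ◇□(q ∨ ¬p) there: a:F, c:T. ✗
c: successors {d}; ◇□(q ∨ ¬p) there: d:T. ✓
d: successors {e}; ◇□(q ∨ ¬p) there: e:T. ✓
e: successors {f}; ◇□(q ∨ ¬p) there: f:T. ✓
f: successors {g}; ◇□(q ∨ ¬p) there: g:T. ✓
g: successors {a, h}; ◇□(q ∨ ¬p) there: a:F, h:T. ✗
h: successors {a}; ◇□(q ∨ ¬p) there: a:F. ✗
— 5 worlds.
For ◇□□¬(¬q ∨ p):
a: no successors, so ◇□□¬(¬q ∨ p) fails. ✗
b: successors {a, c}; □□¬(¬q ∨ p) there: a:T, c:T. ✓
c: successors {d}; □□¬(¬q ∨ p) there: d:F. ✗
d: successors {e}; □□¬(¬q ∨ p) there: e:T. ✓
e: successors {f}; □□¬(¬q ∨ p) there: f:F. ✗
f: successors {g}; □□¬(¬q ∨ p) there: g:F. ✗
g: successors {a, h}; □□¬(¬q ∨ p) there: a:T, h:T. ✓
h: successors {a}; □□¬(¬q ∨ p) there: a:T. ✓
— 4 worlds.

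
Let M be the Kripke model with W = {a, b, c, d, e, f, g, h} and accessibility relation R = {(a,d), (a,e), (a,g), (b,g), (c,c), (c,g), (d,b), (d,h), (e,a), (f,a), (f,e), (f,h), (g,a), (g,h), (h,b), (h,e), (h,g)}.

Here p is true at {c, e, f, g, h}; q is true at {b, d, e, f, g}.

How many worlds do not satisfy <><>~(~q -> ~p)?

4

a: successors {d, e, g}; <>~(~q -> ~p) there: d:T, e:F, g:T. ✓
b: successors {g}; <>~(~q -> ~p) there: g:T. ✓
c: successors {c, g}; <>~(~q -> ~p) there: c:T, g:T. ✓
d: successors {b, h}; <>~(~q -> ~p) there: b:F, h:F. ✗
e: successors {a}; <>~(~q -> ~p) there: a:F. ✗
f: successors {a, e, h}; <>~(~q -> ~p) there: a:F, e:F, h:F. ✗
g: successors {a, h}; <>~(~q -> ~p) there: a:F, h:F. ✗
h: successors {b, e, g}; <>~(~q -> ~p) there: b:F, e:F, g:T. ✓
Satisfying worlds: {a, b, c, h}.
So <><>~(~q -> ~p) fails at the other 4 worlds.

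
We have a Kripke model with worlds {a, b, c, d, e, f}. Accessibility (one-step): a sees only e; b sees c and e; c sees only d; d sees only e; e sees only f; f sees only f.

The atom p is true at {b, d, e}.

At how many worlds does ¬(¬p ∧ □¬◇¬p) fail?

1

a: ¬p ∧ □¬◇¬p is F. ✓
b: ¬p ∧ □¬◇¬p is F. ✓
c: ¬p ∧ □¬◇¬p is T. ✗
d: ¬p ∧ □¬◇¬p is F. ✓
e: ¬p ∧ □¬◇¬p is F. ✓
f: ¬p ∧ □¬◇¬p is F. ✓
Satisfying worlds: {a, b, d, e, f}.
So ¬(¬p ∧ □¬◇¬p) fails at the other 1 world.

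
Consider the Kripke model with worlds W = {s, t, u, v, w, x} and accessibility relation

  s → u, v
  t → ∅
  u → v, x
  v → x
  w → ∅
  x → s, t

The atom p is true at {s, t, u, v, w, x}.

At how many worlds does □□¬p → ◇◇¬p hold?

4

s: □□¬p is F, ◇◇¬p is F. ✓
t: □□¬p is T, ◇◇¬p is F. ✗
u: □□¬p is F, ◇◇¬p is F. ✓
v: □□¬p is F, ◇◇¬p is F. ✓
w: □□¬p is T, ◇◇¬p is F. ✗
x: □□¬p is F, ◇◇¬p is F. ✓
Satisfying worlds: {s, u, v, x}.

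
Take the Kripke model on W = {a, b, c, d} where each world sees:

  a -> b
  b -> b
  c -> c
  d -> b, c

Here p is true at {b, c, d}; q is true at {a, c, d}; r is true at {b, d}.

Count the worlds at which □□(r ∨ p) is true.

4

a: successors {b}; □(r ∨ p) there: b:T. ✓
b: successors {b}; □(r ∨ p) there: b:T. ✓
c: successors {c}; □(r ∨ p) there: c:T. ✓
d: successors {b, c}; □(r ∨ p) there: b:T, c:T. ✓
Satisfying worlds: {a, b, c, d}.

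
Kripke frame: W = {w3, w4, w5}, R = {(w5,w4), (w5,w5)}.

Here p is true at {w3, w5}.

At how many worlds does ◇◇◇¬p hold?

1

w3: no successors, so ◇◇◇¬p fails. ✗
w4: no successors, so ◇◇◇¬p fails. ✗
w5: successors {w4, w5}; ◇◇¬p there: w4:F, w5:T. ✓
Satisfying worlds: {w5}.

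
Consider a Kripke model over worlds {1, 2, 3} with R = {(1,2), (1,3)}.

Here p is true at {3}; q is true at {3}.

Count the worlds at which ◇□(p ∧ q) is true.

1: successors {2, 3}; □(p ∧ q) there: 2:T, 3:T. ✓
2: no successors, so ◇□(p ∧ q) fails. ✗
3: no successors, so ◇□(p ∧ q) fails. ✗
Satisfying worlds: {1}.

1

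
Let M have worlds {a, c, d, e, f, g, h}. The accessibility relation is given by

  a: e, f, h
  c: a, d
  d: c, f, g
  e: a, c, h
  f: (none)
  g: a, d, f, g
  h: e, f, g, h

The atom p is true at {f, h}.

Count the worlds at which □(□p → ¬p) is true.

a: successors {e, f, h}; □p → ¬p there: e:T, f:F, h:T. ✗
c: successors {a, d}; □p → ¬p there: a:T, d:T. ✓
d: successors {c, f, g}; □p → ¬p there: c:T, f:F, g:T. ✗
e: successors {a, c, h}; □p → ¬p there: a:T, c:T, h:T. ✓
f: no successors, so □(□p → ¬p) holds vacuously. ✓
g: successors {a, d, f, g}; □p → ¬p there: a:T, d:T, f:F, g:T. ✗
h: successors {e, f, g, h}; □p → ¬p there: e:T, f:F, g:T, h:T. ✗
Satisfying worlds: {c, e, f}.

3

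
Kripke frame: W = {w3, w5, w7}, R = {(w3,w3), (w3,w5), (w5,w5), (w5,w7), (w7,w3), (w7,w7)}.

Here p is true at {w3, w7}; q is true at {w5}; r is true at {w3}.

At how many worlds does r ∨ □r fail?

2

w3: r is T, □r is F. ✓
w5: r is F, □r is F. ✗
w7: r is F, □r is F. ✗
Satisfying worlds: {w3}.
So r ∨ □r fails at the other 2 worlds.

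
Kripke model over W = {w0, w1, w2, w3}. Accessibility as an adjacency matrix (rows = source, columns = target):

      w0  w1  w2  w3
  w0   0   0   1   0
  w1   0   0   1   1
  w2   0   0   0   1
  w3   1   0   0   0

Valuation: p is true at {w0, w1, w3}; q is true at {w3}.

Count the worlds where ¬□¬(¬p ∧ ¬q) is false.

w0: □¬(¬p ∧ ¬q) is F. ✓
w1: □¬(¬p ∧ ¬q) is F. ✓
w2: □¬(¬p ∧ ¬q) is T. ✗
w3: □¬(¬p ∧ ¬q) is T. ✗
Satisfying worlds: {w0, w1}.
So ¬□¬(¬p ∧ ¬q) fails at the other 2 worlds.

2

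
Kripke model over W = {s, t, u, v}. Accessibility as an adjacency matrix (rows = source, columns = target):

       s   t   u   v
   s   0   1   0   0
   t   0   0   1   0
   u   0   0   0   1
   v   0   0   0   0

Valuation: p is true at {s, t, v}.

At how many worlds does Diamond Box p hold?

2

s: successors {t}; Box p there: t:F. ✗
t: successors {u}; Box p there: u:T. ✓
u: successors {v}; Box p there: v:T. ✓
v: no successors, so Diamond Box p fails. ✗
Satisfying worlds: {t, u}.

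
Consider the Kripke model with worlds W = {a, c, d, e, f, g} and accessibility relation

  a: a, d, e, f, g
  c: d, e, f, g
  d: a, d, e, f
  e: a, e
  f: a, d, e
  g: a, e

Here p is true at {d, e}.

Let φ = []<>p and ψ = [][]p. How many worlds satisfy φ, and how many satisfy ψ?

6 and 0

For []<>p:
a: successors {a, d, e, f, g}; <>p there: a:T, d:T, e:T, f:T, g:T. ✓
c: successors {d, e, f, g}; <>p there: d:T, e:T, f:T, g:T. ✓
d: successors {a, d, e, f}; <>p there: a:T, d:T, e:T, f:T. ✓
e: successors {a, e}; <>p there: a:T, e:T. ✓
f: successors {a, d, e}; <>p there: a:T, d:T, e:T. ✓
g: successors {a, e}; <>p there: a:T, e:T. ✓
— 6 worlds.
For [][]p:
a: successors {a, d, e, f, g}; []p there: a:F, d:F, e:F, f:F, g:F. ✗
c: successors {d, e, f, g}; []p there: d:F, e:F, f:F, g:F. ✗
d: successors {a, d, e, f}; []p there: a:F, d:F, e:F, f:F. ✗
e: successors {a, e}; []p there: a:F, e:F. ✗
f: successors {a, d, e}; []p there: a:F, d:F, e:F. ✗
g: successors {a, e}; []p there: a:F, e:F. ✗
— 0 worlds.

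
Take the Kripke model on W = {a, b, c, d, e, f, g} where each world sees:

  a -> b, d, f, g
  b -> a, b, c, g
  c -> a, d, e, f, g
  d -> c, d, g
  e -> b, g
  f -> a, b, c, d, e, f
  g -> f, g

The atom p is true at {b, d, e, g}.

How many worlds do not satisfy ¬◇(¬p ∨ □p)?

a: ◇(¬p ∨ □p) is T. ✗
b: ◇(¬p ∨ □p) is T. ✗
c: ◇(¬p ∨ □p) is T. ✗
d: ◇(¬p ∨ □p) is T. ✗
e: ◇(¬p ∨ □p) is F. ✓
f: ◇(¬p ∨ □p) is T. ✗
g: ◇(¬p ∨ □p) is T. ✗
Satisfying worlds: {e}.
So ¬◇(¬p ∨ □p) fails at the other 6 worlds.

6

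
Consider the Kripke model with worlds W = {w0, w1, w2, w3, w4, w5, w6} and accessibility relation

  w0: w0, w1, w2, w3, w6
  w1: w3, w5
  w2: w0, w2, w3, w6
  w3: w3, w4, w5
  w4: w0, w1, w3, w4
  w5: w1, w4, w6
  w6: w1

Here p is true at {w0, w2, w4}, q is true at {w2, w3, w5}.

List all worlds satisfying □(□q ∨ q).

{w1, w6}

w0: successors {w0, w1, w2, w3, w6}; □q ∨ q there: w0:F, w1:T, w2:T, w3:T, w6:F. ✗
w1: successors {w3, w5}; □q ∨ q there: w3:T, w5:T. ✓
w2: successors {w0, w2, w3, w6}; □q ∨ q there: w0:F, w2:T, w3:T, w6:F. ✗
w3: successors {w3, w4, w5}; □q ∨ q there: w3:T, w4:F, w5:T. ✗
w4: successors {w0, w1, w3, w4}; □q ∨ q there: w0:F, w1:T, w3:T, w4:F. ✗
w5: successors {w1, w4, w6}; □q ∨ q there: w1:T, w4:F, w6:F. ✗
w6: successors {w1}; □q ∨ q there: w1:T. ✓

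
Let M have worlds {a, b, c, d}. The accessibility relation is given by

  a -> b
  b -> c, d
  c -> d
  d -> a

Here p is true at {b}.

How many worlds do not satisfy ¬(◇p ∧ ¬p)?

1

a: ◇p ∧ ¬p is T. ✗
b: ◇p ∧ ¬p is F. ✓
c: ◇p ∧ ¬p is F. ✓
d: ◇p ∧ ¬p is F. ✓
Satisfying worlds: {b, c, d}.
So ¬(◇p ∧ ¬p) fails at the other 1 world.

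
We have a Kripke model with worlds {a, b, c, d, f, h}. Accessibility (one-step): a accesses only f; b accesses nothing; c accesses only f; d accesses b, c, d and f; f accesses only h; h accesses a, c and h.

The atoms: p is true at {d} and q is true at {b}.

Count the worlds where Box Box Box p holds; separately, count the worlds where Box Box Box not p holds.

For Box Box Box p:
a: successors {f}; Box Box p there: f:F. ✗
b: no successors, so Box Box Box p holds vacuously. ✓
c: successors {f}; Box Box p there: f:F. ✗
d: successors {b, c, d, f}; Box Box p there: b:T, c:F, d:F, f:F. ✗
f: successors {h}; Box Box p there: h:F. ✗
h: successors {a, c, h}; Box Box p there: a:F, c:F, h:F. ✗
— 1 world.
For Box Box Box not p:
a: successors {f}; Box Box not p there: f:T. ✓
b: no successors, so Box Box Box not p holds vacuously. ✓
c: successors {f}; Box Box not p there: f:T. ✓
d: successors {b, c, d, f}; Box Box not p there: b:T, c:T, d:F, f:T. ✗
f: successors {h}; Box Box not p there: h:T. ✓
h: successors {a, c, h}; Box Box not p there: a:T, c:T, h:T. ✓
— 5 worlds.

1 and 5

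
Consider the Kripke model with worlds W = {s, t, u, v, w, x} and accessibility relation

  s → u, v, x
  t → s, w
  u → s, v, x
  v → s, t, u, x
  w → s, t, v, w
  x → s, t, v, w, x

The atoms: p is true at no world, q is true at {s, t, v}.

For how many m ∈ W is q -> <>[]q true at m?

3

s: q is T, <>[]q is F. ✗
t: q is T, <>[]q is F. ✗
u: q is F, <>[]q is F. ✓
v: q is T, <>[]q is F. ✗
w: q is F, <>[]q is F. ✓
x: q is F, <>[]q is F. ✓
Satisfying worlds: {u, w, x}.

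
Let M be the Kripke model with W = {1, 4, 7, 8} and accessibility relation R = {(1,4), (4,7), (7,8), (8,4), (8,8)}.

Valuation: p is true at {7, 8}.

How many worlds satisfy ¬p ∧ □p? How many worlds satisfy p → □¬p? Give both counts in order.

1 and 2

For ¬p ∧ □p:
1: ¬p is T, □p is F. ✗
4: ¬p is T, □p is T. ✓
7: ¬p is F, □p is T. ✗
8: ¬p is F, □p is F. ✗
— 1 world.
For p → □¬p:
1: p is F, □¬p is T. ✓
4: p is F, □¬p is F. ✓
7: p is T, □¬p is F. ✗
8: p is T, □¬p is F. ✗
— 2 worlds.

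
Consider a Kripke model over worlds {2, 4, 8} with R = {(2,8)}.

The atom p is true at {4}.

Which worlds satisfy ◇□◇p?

2: successors {8}; □◇p there: 8:T. ✓
4: no successors, so ◇□◇p fails. ✗
8: no successors, so ◇□◇p fails. ✗

{2}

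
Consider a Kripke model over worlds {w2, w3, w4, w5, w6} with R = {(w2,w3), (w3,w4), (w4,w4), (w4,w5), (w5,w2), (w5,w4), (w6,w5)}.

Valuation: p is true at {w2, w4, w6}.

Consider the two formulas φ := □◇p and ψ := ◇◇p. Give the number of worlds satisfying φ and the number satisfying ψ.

For □◇p:
w2: successors {w3}; ◇p there: w3:T. ✓
w3: successors {w4}; ◇p there: w4:T. ✓
w4: successors {w4, w5}; ◇p there: w4:T, w5:T. ✓
w5: successors {w2, w4}; ◇p there: w2:F, w4:T. ✗
w6: successors {w5}; ◇p there: w5:T. ✓
— 4 worlds.
For ◇◇p:
w2: successors {w3}; ◇p there: w3:T. ✓
w3: successors {w4}; ◇p there: w4:T. ✓
w4: successors {w4, w5}; ◇p there: w4:T, w5:T. ✓
w5: successors {w2, w4}; ◇p there: w2:F, w4:T. ✓
w6: successors {w5}; ◇p there: w5:T. ✓
— 5 worlds.

4 and 5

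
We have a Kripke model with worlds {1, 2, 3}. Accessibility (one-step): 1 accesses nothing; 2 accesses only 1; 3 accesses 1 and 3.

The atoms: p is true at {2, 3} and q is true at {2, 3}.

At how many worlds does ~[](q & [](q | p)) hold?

1: [](q & [](q | p)) is T. ✗
2: [](q & [](q | p)) is F. ✓
3: [](q & [](q | p)) is F. ✓
Satisfying worlds: {2, 3}.

2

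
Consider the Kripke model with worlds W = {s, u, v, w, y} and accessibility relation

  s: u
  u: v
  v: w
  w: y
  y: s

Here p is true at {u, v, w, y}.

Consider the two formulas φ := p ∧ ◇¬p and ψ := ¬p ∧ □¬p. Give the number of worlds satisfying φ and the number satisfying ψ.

For p ∧ ◇¬p:
s: p is F, ◇¬p is F. ✗
u: p is T, ◇¬p is F. ✗
v: p is T, ◇¬p is F. ✗
w: p is T, ◇¬p is F. ✗
y: p is T, ◇¬p is T. ✓
— 1 world.
For ¬p ∧ □¬p:
s: ¬p is T, □¬p is F. ✗
u: ¬p is F, □¬p is F. ✗
v: ¬p is F, □¬p is F. ✗
w: ¬p is F, □¬p is F. ✗
y: ¬p is F, □¬p is T. ✗
— 0 worlds.

1 and 0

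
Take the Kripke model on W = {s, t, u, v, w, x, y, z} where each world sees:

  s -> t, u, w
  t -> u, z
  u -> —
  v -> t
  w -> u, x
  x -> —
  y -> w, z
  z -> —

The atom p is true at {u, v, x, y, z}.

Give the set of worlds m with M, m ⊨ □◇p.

s: successors {t, u, w}; ◇p there: t:T, u:F, w:T. ✗
t: successors {u, z}; ◇p there: u:F, z:F. ✗
u: no successors, so □◇p holds vacuously. ✓
v: successors {t}; ◇p there: t:T. ✓
w: successors {u, x}; ◇p there: u:F, x:F. ✗
x: no successors, so □◇p holds vacuously. ✓
y: successors {w, z}; ◇p there: w:T, z:F. ✗
z: no successors, so □◇p holds vacuously. ✓

{u, v, x, z}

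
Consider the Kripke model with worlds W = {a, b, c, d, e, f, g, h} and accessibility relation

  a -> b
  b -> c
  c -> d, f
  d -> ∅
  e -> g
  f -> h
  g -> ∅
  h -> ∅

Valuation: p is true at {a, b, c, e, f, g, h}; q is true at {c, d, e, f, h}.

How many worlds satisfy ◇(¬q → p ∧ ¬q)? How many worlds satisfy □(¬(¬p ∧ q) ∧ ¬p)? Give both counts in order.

For ◇(¬q → p ∧ ¬q):
a: successors {b}; ¬q → p ∧ ¬q there: b:T. ✓
b: successors {c}; ¬q → p ∧ ¬q there: c:T. ✓
c: successors {d, f}; ¬q → p ∧ ¬q there: d:T, f:T. ✓
d: no successors, so ◇(¬q → p ∧ ¬q) fails. ✗
e: successors {g}; ¬q → p ∧ ¬q there: g:T. ✓
f: successors {h}; ¬q → p ∧ ¬q there: h:T. ✓
g: no successors, so ◇(¬q → p ∧ ¬q) fails. ✗
h: no successors, so ◇(¬q → p ∧ ¬q) fails. ✗
— 5 worlds.
For □(¬(¬p ∧ q) ∧ ¬p):
a: successors {b}; ¬(¬p ∧ q) ∧ ¬p there: b:F. ✗
b: successors {c}; ¬(¬p ∧ q) ∧ ¬p there: c:F. ✗
c: successors {d, f}; ¬(¬p ∧ q) ∧ ¬p there: d:F, f:F. ✗
d: no successors, so □(¬(¬p ∧ q) ∧ ¬p) holds vacuously. ✓
e: successors {g}; ¬(¬p ∧ q) ∧ ¬p there: g:F. ✗
f: successors {h}; ¬(¬p ∧ q) ∧ ¬p there: h:F. ✗
g: no successors, so □(¬(¬p ∧ q) ∧ ¬p) holds vacuously. ✓
h: no successors, so □(¬(¬p ∧ q) ∧ ¬p) holds vacuously. ✓
— 3 worlds.

5 and 3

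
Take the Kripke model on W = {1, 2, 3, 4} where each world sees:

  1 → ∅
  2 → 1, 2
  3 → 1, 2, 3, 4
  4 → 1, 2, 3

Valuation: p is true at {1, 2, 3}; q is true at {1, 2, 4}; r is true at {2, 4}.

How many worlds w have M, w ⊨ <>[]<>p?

1: no successors, so <>[]<>p fails. ✗
2: successors {1, 2}; []<>p there: 1:T, 2:F. ✓
3: successors {1, 2, 3, 4}; []<>p there: 1:T, 2:F, 3:F, 4:F. ✓
4: successors {1, 2, 3}; []<>p there: 1:T, 2:F, 3:F. ✓
Satisfying worlds: {2, 3, 4}.

3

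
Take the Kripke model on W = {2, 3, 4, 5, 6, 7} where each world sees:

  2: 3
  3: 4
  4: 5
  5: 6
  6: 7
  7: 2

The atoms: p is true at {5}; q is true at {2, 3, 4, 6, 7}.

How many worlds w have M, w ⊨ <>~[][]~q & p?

1

2: <>~[][]~q is F, p is F. ✗
3: <>~[][]~q is T, p is F. ✗
4: <>~[][]~q is T, p is F. ✗
5: <>~[][]~q is T, p is T. ✓
6: <>~[][]~q is T, p is F. ✗
7: <>~[][]~q is T, p is F. ✗
Satisfying worlds: {5}.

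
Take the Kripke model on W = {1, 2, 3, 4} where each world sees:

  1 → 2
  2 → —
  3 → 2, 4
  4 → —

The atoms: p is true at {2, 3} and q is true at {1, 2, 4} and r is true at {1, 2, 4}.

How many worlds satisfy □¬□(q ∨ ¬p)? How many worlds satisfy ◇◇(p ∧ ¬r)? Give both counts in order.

For □¬□(q ∨ ¬p):
1: successors {2}; ¬□(q ∨ ¬p) there: 2:F. ✗
2: no successors, so □¬□(q ∨ ¬p) holds vacuously. ✓
3: successors {2, 4}; ¬□(q ∨ ¬p) there: 2:F, 4:F. ✗
4: no successors, so □¬□(q ∨ ¬p) holds vacuously. ✓
— 2 worlds.
For ◇◇(p ∧ ¬r):
1: successors {2}; ◇(p ∧ ¬r) there: 2:F. ✗
2: no successors, so ◇◇(p ∧ ¬r) fails. ✗
3: successors {2, 4}; ◇(p ∧ ¬r) there: 2:F, 4:F. ✗
4: no successors, so ◇◇(p ∧ ¬r) fails. ✗
— 0 worlds.

2 and 0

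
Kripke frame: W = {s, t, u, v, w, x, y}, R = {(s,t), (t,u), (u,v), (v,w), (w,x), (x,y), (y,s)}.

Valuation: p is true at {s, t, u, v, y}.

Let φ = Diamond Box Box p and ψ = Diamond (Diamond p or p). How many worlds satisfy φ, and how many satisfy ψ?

5 and 6

For Diamond Box Box p:
s: successors {t}; Box Box p there: t:T. ✓
t: successors {u}; Box Box p there: u:F. ✗
u: successors {v}; Box Box p there: v:F. ✗
v: successors {w}; Box Box p there: w:T. ✓
w: successors {x}; Box Box p there: x:T. ✓
x: successors {y}; Box Box p there: y:T. ✓
y: successors {s}; Box Box p there: s:T. ✓
— 5 worlds.
For Diamond (Diamond p or p):
s: successors {t}; Diamond p or p there: t:T. ✓
t: successors {u}; Diamond p or p there: u:T. ✓
u: successors {v}; Diamond p or p there: v:T. ✓
v: successors {w}; Diamond p or p there: w:F. ✗
w: successors {x}; Diamond p or p there: x:T. ✓
x: successors {y}; Diamond p or p there: y:T. ✓
y: successors {s}; Diamond p or p there: s:T. ✓
— 6 worlds.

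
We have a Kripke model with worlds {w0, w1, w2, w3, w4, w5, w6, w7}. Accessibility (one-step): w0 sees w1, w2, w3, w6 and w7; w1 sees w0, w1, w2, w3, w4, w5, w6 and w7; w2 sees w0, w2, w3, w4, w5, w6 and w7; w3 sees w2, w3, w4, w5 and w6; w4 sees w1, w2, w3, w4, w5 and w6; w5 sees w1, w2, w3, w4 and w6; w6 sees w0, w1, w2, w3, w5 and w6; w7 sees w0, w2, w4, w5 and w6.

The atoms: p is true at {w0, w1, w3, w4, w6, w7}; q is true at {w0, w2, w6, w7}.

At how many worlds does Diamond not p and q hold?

4

w0: Diamond not p is T, q is T. ✓
w1: Diamond not p is T, q is F. ✗
w2: Diamond not p is T, q is T. ✓
w3: Diamond not p is T, q is F. ✗
w4: Diamond not p is T, q is F. ✗
w5: Diamond not p is T, q is F. ✗
w6: Diamond not p is T, q is T. ✓
w7: Diamond not p is T, q is T. ✓
Satisfying worlds: {w0, w2, w6, w7}.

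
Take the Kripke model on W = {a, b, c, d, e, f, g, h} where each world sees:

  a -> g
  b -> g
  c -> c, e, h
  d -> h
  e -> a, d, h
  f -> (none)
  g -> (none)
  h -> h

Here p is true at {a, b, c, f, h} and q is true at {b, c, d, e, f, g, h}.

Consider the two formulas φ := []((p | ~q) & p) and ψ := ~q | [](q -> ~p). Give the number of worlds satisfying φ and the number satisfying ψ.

4 and 4

For []((p | ~q) & p):
a: successors {g}; (p | ~q) & p there: g:F. ✗
b: successors {g}; (p | ~q) & p there: g:F. ✗
c: successors {c, e, h}; (p | ~q) & p there: c:T, e:F, h:T. ✗
d: successors {h}; (p | ~q) & p there: h:T. ✓
e: successors {a, d, h}; (p | ~q) & p there: a:T, d:F, h:T. ✗
f: no successors, so []((p | ~q) & p) holds vacuously. ✓
g: no successors, so []((p | ~q) & p) holds vacuously. ✓
h: successors {h}; (p | ~q) & p there: h:T. ✓
— 4 worlds.
For ~q | [](q -> ~p):
a: ~q is T, [](q -> ~p) is T. ✓
b: ~q is F, [](q -> ~p) is T. ✓
c: ~q is F, [](q -> ~p) is F. ✗
d: ~q is F, [](q -> ~p) is F. ✗
e: ~q is F, [](q -> ~p) is F. ✗
f: ~q is F, [](q -> ~p) is T. ✓
g: ~q is F, [](q -> ~p) is T. ✓
h: ~q is F, [](q -> ~p) is F. ✗
— 4 worlds.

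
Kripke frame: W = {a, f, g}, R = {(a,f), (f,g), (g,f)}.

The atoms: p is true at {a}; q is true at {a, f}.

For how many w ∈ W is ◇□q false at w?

a: successors {f}; □q there: f:F. ✗
f: successors {g}; □q there: g:T. ✓
g: successors {f}; □q there: f:F. ✗
Satisfying worlds: {f}.
So ◇□q fails at the other 2 worlds.

2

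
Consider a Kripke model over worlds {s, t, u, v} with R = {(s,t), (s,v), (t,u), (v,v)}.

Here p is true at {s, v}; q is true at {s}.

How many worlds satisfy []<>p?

2

s: successors {t, v}; <>p there: t:F, v:T. ✗
t: successors {u}; <>p there: u:F. ✗
u: no successors, so []<>p holds vacuously. ✓
v: successors {v}; <>p there: v:T. ✓
Satisfying worlds: {u, v}.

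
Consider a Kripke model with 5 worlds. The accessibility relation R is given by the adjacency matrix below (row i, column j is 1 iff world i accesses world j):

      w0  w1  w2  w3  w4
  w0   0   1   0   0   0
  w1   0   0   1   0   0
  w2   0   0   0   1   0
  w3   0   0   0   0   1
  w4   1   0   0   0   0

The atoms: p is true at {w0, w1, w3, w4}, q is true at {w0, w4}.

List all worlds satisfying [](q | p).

w0: successors {w1}; q | p there: w1:T. ✓
w1: successors {w2}; q | p there: w2:F. ✗
w2: successors {w3}; q | p there: w3:T. ✓
w3: successors {w4}; q | p there: w4:T. ✓
w4: successors {w0}; q | p there: w0:T. ✓

{w0, w2, w3, w4}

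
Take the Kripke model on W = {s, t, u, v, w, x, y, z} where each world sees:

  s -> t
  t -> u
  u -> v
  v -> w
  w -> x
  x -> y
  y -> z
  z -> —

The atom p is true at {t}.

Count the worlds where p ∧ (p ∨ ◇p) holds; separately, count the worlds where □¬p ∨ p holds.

For p ∧ (p ∨ ◇p):
s: p is F, p ∨ ◇p is T. ✗
t: p is T, p ∨ ◇p is T. ✓
u: p is F, p ∨ ◇p is F. ✗
v: p is F, p ∨ ◇p is F. ✗
w: p is F, p ∨ ◇p is F. ✗
x: p is F, p ∨ ◇p is F. ✗
y: p is F, p ∨ ◇p is F. ✗
z: p is F, p ∨ ◇p is F. ✗
— 1 world.
For □¬p ∨ p:
s: □¬p is F, p is F. ✗
t: □¬p is T, p is T. ✓
u: □¬p is T, p is F. ✓
v: □¬p is T, p is F. ✓
w: □¬p is T, p is F. ✓
x: □¬p is T, p is F. ✓
y: □¬p is T, p is F. ✓
z: □¬p is T, p is F. ✓
— 7 worlds.

1 and 7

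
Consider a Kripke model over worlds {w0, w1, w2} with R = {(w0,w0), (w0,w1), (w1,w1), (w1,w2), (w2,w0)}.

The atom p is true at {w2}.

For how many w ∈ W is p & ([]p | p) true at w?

1

w0: p is F, []p | p is F. ✗
w1: p is F, []p | p is F. ✗
w2: p is T, []p | p is T. ✓
Satisfying worlds: {w2}.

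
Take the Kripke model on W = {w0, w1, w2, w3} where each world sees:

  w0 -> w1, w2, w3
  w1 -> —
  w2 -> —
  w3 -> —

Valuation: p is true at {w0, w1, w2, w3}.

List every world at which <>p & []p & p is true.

w0: <>p is T, []p & p is T. ✓
w1: <>p is F, []p & p is T. ✗
w2: <>p is F, []p & p is T. ✗
w3: <>p is F, []p & p is T. ✗

{w0}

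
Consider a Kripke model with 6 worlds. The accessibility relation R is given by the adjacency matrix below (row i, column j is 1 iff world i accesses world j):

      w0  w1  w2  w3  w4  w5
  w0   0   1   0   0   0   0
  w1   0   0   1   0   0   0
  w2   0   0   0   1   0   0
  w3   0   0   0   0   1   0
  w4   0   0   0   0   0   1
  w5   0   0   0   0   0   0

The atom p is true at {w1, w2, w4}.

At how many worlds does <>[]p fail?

w0: successors {w1}; []p there: w1:T. ✓
w1: successors {w2}; []p there: w2:F. ✗
w2: successors {w3}; []p there: w3:T. ✓
w3: successors {w4}; []p there: w4:F. ✗
w4: successors {w5}; []p there: w5:T. ✓
w5: no successors, so <>[]p fails. ✗
Satisfying worlds: {w0, w2, w4}.
So <>[]p fails at the other 3 worlds.

3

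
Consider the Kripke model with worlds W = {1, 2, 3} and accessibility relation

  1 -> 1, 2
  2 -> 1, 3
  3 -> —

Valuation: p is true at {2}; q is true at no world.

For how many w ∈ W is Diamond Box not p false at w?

1

1: successors {1, 2}; Box not p there: 1:F, 2:T. ✓
2: successors {1, 3}; Box not p there: 1:F, 3:T. ✓
3: no successors, so Diamond Box not p fails. ✗
Satisfying worlds: {1, 2}.
So Diamond Box not p fails at the other 1 world.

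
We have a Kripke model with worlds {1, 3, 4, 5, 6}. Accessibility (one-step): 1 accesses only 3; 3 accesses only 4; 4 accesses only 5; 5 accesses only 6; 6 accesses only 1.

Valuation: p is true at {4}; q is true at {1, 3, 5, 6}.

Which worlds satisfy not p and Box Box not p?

1: not p is T, Box Box not p is F. ✗
3: not p is T, Box Box not p is T. ✓
4: not p is F, Box Box not p is T. ✗
5: not p is T, Box Box not p is T. ✓
6: not p is T, Box Box not p is T. ✓

{3, 5, 6}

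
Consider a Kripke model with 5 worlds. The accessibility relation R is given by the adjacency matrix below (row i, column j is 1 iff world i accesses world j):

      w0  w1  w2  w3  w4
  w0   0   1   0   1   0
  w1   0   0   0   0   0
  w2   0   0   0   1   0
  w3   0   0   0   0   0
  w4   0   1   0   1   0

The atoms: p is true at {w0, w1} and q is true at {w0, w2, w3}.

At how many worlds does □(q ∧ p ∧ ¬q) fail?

w0: successors {w1, w3}; q ∧ p ∧ ¬q there: w1:F, w3:F. ✗
w1: no successors, so □(q ∧ p ∧ ¬q) holds vacuously. ✓
w2: successors {w3}; q ∧ p ∧ ¬q there: w3:F. ✗
w3: no successors, so □(q ∧ p ∧ ¬q) holds vacuously. ✓
w4: successors {w1, w3}; q ∧ p ∧ ¬q there: w1:F, w3:F. ✗
Satisfying worlds: {w1, w3}.
So □(q ∧ p ∧ ¬q) fails at the other 3 worlds.

3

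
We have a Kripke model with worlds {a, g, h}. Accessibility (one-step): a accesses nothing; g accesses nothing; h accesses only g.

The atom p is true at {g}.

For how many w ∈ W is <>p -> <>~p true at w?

a: <>p is F, <>~p is F. ✓
g: <>p is F, <>~p is F. ✓
h: <>p is T, <>~p is F. ✗
Satisfying worlds: {a, g}.

2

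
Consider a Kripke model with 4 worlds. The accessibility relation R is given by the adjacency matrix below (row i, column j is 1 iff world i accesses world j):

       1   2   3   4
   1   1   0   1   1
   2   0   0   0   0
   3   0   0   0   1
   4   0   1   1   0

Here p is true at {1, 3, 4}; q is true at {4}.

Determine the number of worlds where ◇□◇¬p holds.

2

1: successors {1, 3, 4}; □◇¬p there: 1:F, 3:T, 4:F. ✓
2: no successors, so ◇□◇¬p fails. ✗
3: successors {4}; □◇¬p there: 4:F. ✗
4: successors {2, 3}; □◇¬p there: 2:T, 3:T. ✓
Satisfying worlds: {1, 4}.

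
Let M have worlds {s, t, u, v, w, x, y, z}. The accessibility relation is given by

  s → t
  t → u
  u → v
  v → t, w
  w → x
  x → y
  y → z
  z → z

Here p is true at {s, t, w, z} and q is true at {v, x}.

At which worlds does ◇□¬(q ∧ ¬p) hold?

{s, u, v, w, x, y, z}

s: successors {t}; □¬(q ∧ ¬p) there: t:T. ✓
t: successors {u}; □¬(q ∧ ¬p) there: u:F. ✗
u: successors {v}; □¬(q ∧ ¬p) there: v:T. ✓
v: successors {t, w}; □¬(q ∧ ¬p) there: t:T, w:F. ✓
w: successors {x}; □¬(q ∧ ¬p) there: x:T. ✓
x: successors {y}; □¬(q ∧ ¬p) there: y:T. ✓
y: successors {z}; □¬(q ∧ ¬p) there: z:T. ✓
z: successors {z}; □¬(q ∧ ¬p) there: z:T. ✓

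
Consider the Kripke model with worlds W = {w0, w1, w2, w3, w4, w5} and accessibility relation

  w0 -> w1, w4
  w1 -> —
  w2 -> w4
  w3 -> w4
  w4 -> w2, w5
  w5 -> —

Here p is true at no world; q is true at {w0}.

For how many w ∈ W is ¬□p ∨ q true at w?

4

w0: ¬□p is T, q is T. ✓
w1: ¬□p is F, q is F. ✗
w2: ¬□p is T, q is F. ✓
w3: ¬□p is T, q is F. ✓
w4: ¬□p is T, q is F. ✓
w5: ¬□p is F, q is F. ✗
Satisfying worlds: {w0, w2, w3, w4}.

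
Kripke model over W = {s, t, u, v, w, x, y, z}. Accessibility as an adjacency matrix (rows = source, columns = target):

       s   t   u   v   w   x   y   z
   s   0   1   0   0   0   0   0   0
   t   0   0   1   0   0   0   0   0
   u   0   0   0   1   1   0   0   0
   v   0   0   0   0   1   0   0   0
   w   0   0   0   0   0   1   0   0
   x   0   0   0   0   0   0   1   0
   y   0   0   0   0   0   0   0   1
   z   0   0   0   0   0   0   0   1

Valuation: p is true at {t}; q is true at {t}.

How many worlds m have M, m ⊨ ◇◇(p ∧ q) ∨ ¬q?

s: ◇◇(p ∧ q) is F, ¬q is T. ✓
t: ◇◇(p ∧ q) is F, ¬q is F. ✗
u: ◇◇(p ∧ q) is F, ¬q is T. ✓
v: ◇◇(p ∧ q) is F, ¬q is T. ✓
w: ◇◇(p ∧ q) is F, ¬q is T. ✓
x: ◇◇(p ∧ q) is F, ¬q is T. ✓
y: ◇◇(p ∧ q) is F, ¬q is T. ✓
z: ◇◇(p ∧ q) is F, ¬q is T. ✓
Satisfying worlds: {s, u, v, w, x, y, z}.

7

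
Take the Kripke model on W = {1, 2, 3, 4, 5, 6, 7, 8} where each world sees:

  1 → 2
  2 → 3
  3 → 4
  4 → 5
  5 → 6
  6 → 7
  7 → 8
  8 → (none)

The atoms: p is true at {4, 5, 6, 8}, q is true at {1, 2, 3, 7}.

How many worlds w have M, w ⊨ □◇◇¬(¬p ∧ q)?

1: successors {2}; ◇◇¬(¬p ∧ q) there: 2:T. ✓
2: successors {3}; ◇◇¬(¬p ∧ q) there: 3:T. ✓
3: successors {4}; ◇◇¬(¬p ∧ q) there: 4:T. ✓
4: successors {5}; ◇◇¬(¬p ∧ q) there: 5:F. ✗
5: successors {6}; ◇◇¬(¬p ∧ q) there: 6:T. ✓
6: successors {7}; ◇◇¬(¬p ∧ q) there: 7:F. ✗
7: successors {8}; ◇◇¬(¬p ∧ q) there: 8:F. ✗
8: no successors, so □◇◇¬(¬p ∧ q) holds vacuously. ✓
Satisfying worlds: {1, 2, 3, 5, 8}.

5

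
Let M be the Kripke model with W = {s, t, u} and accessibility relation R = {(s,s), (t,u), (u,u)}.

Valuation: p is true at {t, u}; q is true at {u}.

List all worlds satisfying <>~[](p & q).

s: successors {s}; ~[](p & q) there: s:T. ✓
t: successors {u}; ~[](p & q) there: u:F. ✗
u: successors {u}; ~[](p & q) there: u:F. ✗

{s}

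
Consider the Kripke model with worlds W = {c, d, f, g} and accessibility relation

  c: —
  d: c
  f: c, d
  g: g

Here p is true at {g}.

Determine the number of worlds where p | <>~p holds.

3

c: p is F, <>~p is F. ✗
d: p is F, <>~p is T. ✓
f: p is F, <>~p is T. ✓
g: p is T, <>~p is F. ✓
Satisfying worlds: {d, f, g}.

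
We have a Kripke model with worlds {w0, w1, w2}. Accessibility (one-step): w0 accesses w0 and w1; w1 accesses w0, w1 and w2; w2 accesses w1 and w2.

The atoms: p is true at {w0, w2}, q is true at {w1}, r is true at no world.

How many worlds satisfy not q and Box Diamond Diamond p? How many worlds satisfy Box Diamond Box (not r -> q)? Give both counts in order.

For not q and Box Diamond Diamond p:
w0: not q is T, Box Diamond Diamond p is T. ✓
w1: not q is F, Box Diamond Diamond p is T. ✗
w2: not q is T, Box Diamond Diamond p is T. ✓
— 2 worlds.
For Box Diamond Box (not r -> q):
w0: successors {w0, w1}; Diamond Box (not r -> q) there: w0:F, w1:F. ✗
w1: successors {w0, w1, w2}; Diamond Box (not r -> q) there: w0:F, w1:F, w2:F. ✗
w2: successors {w1, w2}; Diamond Box (not r -> q) there: w1:F, w2:F. ✗
— 0 worlds.

2 and 0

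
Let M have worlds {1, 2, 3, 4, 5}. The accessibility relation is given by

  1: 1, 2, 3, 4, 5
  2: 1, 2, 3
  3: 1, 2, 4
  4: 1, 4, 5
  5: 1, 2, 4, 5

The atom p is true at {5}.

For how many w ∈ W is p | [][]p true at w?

1: p is F, [][]p is F. ✗
2: p is F, [][]p is F. ✗
3: p is F, [][]p is F. ✗
4: p is F, [][]p is F. ✗
5: p is T, [][]p is F. ✓
Satisfying worlds: {5}.

1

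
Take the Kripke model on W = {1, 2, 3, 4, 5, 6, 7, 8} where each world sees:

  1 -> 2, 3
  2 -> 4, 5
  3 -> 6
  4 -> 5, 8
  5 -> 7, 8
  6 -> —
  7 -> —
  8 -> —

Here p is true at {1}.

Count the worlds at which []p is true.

3

1: successors {2, 3}; p there: 2:F, 3:F. ✗
2: successors {4, 5}; p there: 4:F, 5:F. ✗
3: successors {6}; p there: 6:F. ✗
4: successors {5, 8}; p there: 5:F, 8:F. ✗
5: successors {7, 8}; p there: 7:F, 8:F. ✗
6: no successors, so []p holds vacuously. ✓
7: no successors, so []p holds vacuously. ✓
8: no successors, so []p holds vacuously. ✓
Satisfying worlds: {6, 7, 8}.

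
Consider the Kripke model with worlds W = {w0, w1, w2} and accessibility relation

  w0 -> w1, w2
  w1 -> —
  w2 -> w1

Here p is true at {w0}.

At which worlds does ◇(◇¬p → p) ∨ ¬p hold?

{w0, w1, w2}

w0: ◇(◇¬p → p) is T, ¬p is F. ✓
w1: ◇(◇¬p → p) is F, ¬p is T. ✓
w2: ◇(◇¬p → p) is T, ¬p is T. ✓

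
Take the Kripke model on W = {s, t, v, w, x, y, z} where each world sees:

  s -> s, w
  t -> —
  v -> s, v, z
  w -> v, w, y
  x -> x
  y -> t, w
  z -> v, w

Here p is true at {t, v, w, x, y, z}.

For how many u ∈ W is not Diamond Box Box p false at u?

3

s: Diamond Box Box p is F. ✓
t: Diamond Box Box p is F. ✓
v: Diamond Box Box p is F. ✓
w: Diamond Box Box p is T. ✗
x: Diamond Box Box p is T. ✗
y: Diamond Box Box p is T. ✗
z: Diamond Box Box p is F. ✓
Satisfying worlds: {s, t, v, z}.
So not Diamond Box Box p fails at the other 3 worlds.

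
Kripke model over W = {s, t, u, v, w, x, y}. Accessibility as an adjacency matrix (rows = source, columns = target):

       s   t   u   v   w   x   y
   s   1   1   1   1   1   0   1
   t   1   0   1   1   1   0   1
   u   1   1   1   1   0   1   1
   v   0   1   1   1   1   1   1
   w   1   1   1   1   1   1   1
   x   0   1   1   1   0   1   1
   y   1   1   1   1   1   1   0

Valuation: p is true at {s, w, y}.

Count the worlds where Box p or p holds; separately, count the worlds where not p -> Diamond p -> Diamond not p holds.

3 and 7

For Box p or p:
s: Box p is F, p is T. ✓
t: Box p is F, p is F. ✗
u: Box p is F, p is F. ✗
v: Box p is F, p is F. ✗
w: Box p is F, p is T. ✓
x: Box p is F, p is F. ✗
y: Box p is F, p is T. ✓
— 3 worlds.
For not p -> Diamond p -> Diamond not p:
s: not p is F, Diamond p -> Diamond not p is T. ✓
t: not p is T, Diamond p -> Diamond not p is T. ✓
u: not p is T, Diamond p -> Diamond not p is T. ✓
v: not p is T, Diamond p -> Diamond not p is T. ✓
w: not p is F, Diamond p -> Diamond not p is T. ✓
x: not p is T, Diamond p -> Diamond not p is T. ✓
y: not p is F, Diamond p -> Diamond not p is T. ✓
— 7 worlds.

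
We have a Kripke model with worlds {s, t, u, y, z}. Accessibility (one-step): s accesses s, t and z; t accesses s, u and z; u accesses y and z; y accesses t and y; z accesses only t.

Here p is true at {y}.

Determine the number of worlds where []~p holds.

s: successors {s, t, z}; ~p there: s:T, t:T, z:T. ✓
t: successors {s, u, z}; ~p there: s:T, u:T, z:T. ✓
u: successors {y, z}; ~p there: y:F, z:T. ✗
y: successors {t, y}; ~p there: t:T, y:F. ✗
z: successors {t}; ~p there: t:T. ✓
Satisfying worlds: {s, t, z}.

3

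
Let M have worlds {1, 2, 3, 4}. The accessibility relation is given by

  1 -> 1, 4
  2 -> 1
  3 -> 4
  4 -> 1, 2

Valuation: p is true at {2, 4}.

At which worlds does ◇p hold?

{1, 3, 4}

1: successors {1, 4}; p there: 1:F, 4:T. ✓
2: successors {1}; p there: 1:F. ✗
3: successors {4}; p there: 4:T. ✓
4: successors {1, 2}; p there: 1:F, 2:T. ✓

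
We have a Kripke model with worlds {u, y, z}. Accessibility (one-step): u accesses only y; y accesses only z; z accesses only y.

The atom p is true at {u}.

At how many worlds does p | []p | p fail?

2

u: p is T, []p | p is T. ✓
y: p is F, []p | p is F. ✗
z: p is F, []p | p is F. ✗
Satisfying worlds: {u}.
So p | []p | p fails at the other 2 worlds.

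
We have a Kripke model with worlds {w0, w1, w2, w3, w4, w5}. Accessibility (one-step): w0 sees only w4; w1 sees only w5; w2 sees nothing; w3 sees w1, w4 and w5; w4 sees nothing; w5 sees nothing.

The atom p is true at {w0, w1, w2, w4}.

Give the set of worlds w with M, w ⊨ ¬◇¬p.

{w0, w2, w4, w5}

w0: ◇¬p is F. ✓
w1: ◇¬p is T. ✗
w2: ◇¬p is F. ✓
w3: ◇¬p is T. ✗
w4: ◇¬p is F. ✓
w5: ◇¬p is F. ✓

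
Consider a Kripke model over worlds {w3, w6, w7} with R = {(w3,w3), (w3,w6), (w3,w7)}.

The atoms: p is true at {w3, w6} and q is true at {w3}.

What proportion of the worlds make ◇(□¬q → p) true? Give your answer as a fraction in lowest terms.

1/3

w3: successors {w3, w6, w7}; □¬q → p there: w3:T, w6:T, w7:F. ✓
w6: no successors, so ◇(□¬q → p) fails. ✗
w7: no successors, so ◇(□¬q → p) fails. ✗
That's 1 of 3 worlds, so 1/3.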